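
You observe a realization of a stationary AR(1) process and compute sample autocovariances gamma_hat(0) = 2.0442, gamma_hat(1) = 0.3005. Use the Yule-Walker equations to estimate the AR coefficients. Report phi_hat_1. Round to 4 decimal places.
\hat\phi_{1} = 0.1470

The Yule-Walker equations for an AR(p) process read, in matrix form,
  Gamma_p phi = r_p,   with   (Gamma_p)_{ij} = gamma(|i - j|),
                       (r_p)_i = gamma(i),   i,j = 1..p.
Substitute the sample gammas (Toeplitz matrix and right-hand side of size 1):
  Gamma_p = [[2.0442]]
  r_p     = [0.3005]
With p = 1 this is the single equation gamma(0) phi_1 = gamma(1):
  phi_hat_1 = gamma(1) / gamma(0) = 0.3005 / 2.0442 = 0.1470.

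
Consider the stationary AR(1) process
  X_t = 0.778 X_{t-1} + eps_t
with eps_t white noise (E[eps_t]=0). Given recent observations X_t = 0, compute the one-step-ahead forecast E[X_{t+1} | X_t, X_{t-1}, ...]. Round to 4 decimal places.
E[X_{t+1} \mid \mathcal F_t] = 0.0000

For an AR(p) model X_t = c + sum_i phi_i X_{t-i} + eps_t, the
one-step-ahead conditional mean is
  E[X_{t+1} | X_t, ...] = c + sum_i phi_i X_{t+1-i}.
Substitute known values:
  E[X_{t+1} | ...] = (0.778) * (0)
                   = 0.0000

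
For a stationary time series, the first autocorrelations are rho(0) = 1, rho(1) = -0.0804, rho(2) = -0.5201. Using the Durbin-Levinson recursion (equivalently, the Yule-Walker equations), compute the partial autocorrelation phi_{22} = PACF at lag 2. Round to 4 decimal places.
\phi_{22} = -0.5300

The PACF at lag k is phi_{kk}, the last component of the solution
to the Yule-Walker system G_k phi = r_k where
  (G_k)_{ij} = rho(|i - j|), (r_k)_i = rho(i), i,j = 1..k.
Equivalently, Durbin-Levinson gives phi_{kk} iteratively:
  phi_{11} = rho(1)
  phi_{kk} = [rho(k) - sum_{j=1..k-1} phi_{k-1,j} rho(k-j)]
            / [1 - sum_{j=1..k-1} phi_{k-1,j} rho(j)],
  phi_{k,j} = phi_{k-1,j} - phi_{kk} phi_{k-1,k-j},  j = 1..k-1.
Step k = 1:
  phi_11 = rho(1) = -0.0804.
Step k = 2:
  phi_22 = [rho(2) - phi_11 rho(1)] / [1 - phi_11 rho(1)] = [-0.5201 - (-0.0804)(-0.0804)] / [1 - (-0.0804)(-0.0804)]
         = -0.52656416 / 0.99353584 = -0.53.
Therefore phi_{22} = -0.5300.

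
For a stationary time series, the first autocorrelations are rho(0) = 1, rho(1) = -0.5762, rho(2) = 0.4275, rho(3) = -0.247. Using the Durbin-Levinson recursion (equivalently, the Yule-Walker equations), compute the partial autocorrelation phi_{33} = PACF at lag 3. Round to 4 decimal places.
\phi_{33} = 0.0710

The PACF at lag k is phi_{kk}, the last component of the solution
to the Yule-Walker system G_k phi = r_k where
  (G_k)_{ij} = rho(|i - j|), (r_k)_i = rho(i), i,j = 1..k.
Equivalently, Durbin-Levinson gives phi_{kk} iteratively:
  phi_{11} = rho(1)
  phi_{kk} = [rho(k) - sum_{j=1..k-1} phi_{k-1,j} rho(k-j)]
            / [1 - sum_{j=1..k-1} phi_{k-1,j} rho(j)],
  phi_{k,j} = phi_{k-1,j} - phi_{kk} phi_{k-1,k-j},  j = 1..k-1.
Step k = 1:
  phi_11 = rho(1) = -0.5762.
Step k = 2:
  phi_22 = [rho(2) - phi_11 rho(1)] / [1 - phi_11 rho(1)] = [0.4275 - (-0.5762)(-0.5762)] / [1 - (-0.5762)(-0.5762)]
         = 0.09549356 / 0.66799356 = 0.142956.
  Update: phi_21 = phi_11 - phi_22 phi_11 = -0.5762 - (0.142956)(-0.5762) = -0.493829.
Step k = 3:
  phi_33 = [rho(3) - phi_21 rho(2) - phi_22 rho(1)] / [1 - phi_21 rho(1) - phi_22 rho(2)]
    numerator   = -0.247 - (-0.493829)(0.4275) - (0.142956)(-0.5762) = 0.04648298
    denominator = 1 - (-0.493829)(-0.5762) - (0.142956)(0.4275) = 0.6543422
  phi_33 = 0.04648298 / 0.6543422 = 0.071.
Therefore phi_{33} = 0.0710.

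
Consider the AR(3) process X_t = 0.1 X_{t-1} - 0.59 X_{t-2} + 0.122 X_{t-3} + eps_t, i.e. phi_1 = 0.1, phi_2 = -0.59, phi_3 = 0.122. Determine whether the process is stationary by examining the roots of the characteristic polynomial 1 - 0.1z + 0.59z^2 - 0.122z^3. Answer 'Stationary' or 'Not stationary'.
\text{Stationary}

The AR(p) characteristic polynomial is P(z) = 1 - 0.1z + 0.59z^2 - 0.122z^3.
Stationarity requires all roots to lie outside the unit circle, i.e. |z| > 1 for every root.
Degree 3: look for a simple real root z0 first, then factor out (1 - z/z0) and solve the remaining quadratic.
Testing z0 = 5: P(5) = 1 + (-0.1)(5) + (0.59)(5)^2 + (-0.122)(5)^3
  = 1 + (-0.5) + (14.75) + (-15.25) = 0.  So z_0 = 5 is a root, |z_0| = 5.
Divide out the factor (1 - 0.2 z) = (1 - z/z0) (since 1/z0 = 0.2):
  P(z) = (1 - 0.2 z)(1 + (0.1) z + (0.61) z^2)
  [check: z-coef 0.1 - (0.2) = -0.1; z^2-coef 0.61 - (0.2)(0.1) = 0.59; z^3-coef -(0.2)(0.61) = -0.122.]
Remaining roots from the quadratic factor 1 + (0.1) z + (0.61) z^2:
  Set 1 + (0.1) z + (0.61) z^2 = 0, i.e. a z^2 + b z + c = 0 with a = 0.61, b = 0.1, c = 1.
  Discriminant D = b^2 - 4ac = (0.1)^2 - 4*(0.61)*1 = 0.01 - (2.44) = -2.43.
  D < 0, so the roots are the complex-conjugate pair z = (-b +/- i sqrt(-D)) / (2a) = -0.082 +/- 1.2777i.
  For a conjugate pair |z|^2 = z * conj(z) = (product of roots) = c/a = 1/(0.61) = 1.639344, so |z| = sqrt(1.639344) = 1.2804 for both roots.
Moduli of all roots: 5.0000, 1.2804, 1.2804.
All moduli strictly greater than 1? Yes.
Verdict: Stationary.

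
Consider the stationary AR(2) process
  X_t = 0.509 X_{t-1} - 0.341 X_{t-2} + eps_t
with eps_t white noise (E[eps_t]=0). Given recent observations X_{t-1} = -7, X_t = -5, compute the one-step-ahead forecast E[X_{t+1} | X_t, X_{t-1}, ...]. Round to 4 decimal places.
E[X_{t+1} \mid \mathcal F_t] = -0.1580

For an AR(p) model X_t = c + sum_i phi_i X_{t-i} + eps_t, the
one-step-ahead conditional mean is
  E[X_{t+1} | X_t, ...] = c + sum_i phi_i X_{t+1-i}.
Substitute known values:
  E[X_{t+1} | ...] = (0.509) * (-5) + (-0.341) * (-7)
                   = -0.1580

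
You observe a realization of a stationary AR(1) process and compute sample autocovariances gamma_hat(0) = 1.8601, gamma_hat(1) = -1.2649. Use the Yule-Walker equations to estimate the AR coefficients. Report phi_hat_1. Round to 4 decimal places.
\hat\phi_{1} = -0.6800

The Yule-Walker equations for an AR(p) process read, in matrix form,
  Gamma_p phi = r_p,   with   (Gamma_p)_{ij} = gamma(|i - j|),
                       (r_p)_i = gamma(i),   i,j = 1..p.
Substitute the sample gammas (Toeplitz matrix and right-hand side of size 1):
  Gamma_p = [[1.8601]]
  r_p     = [-1.2649]
With p = 1 this is the single equation gamma(0) phi_1 = gamma(1):
  phi_hat_1 = gamma(1) / gamma(0) = -1.2649 / 1.8601 = -0.6800.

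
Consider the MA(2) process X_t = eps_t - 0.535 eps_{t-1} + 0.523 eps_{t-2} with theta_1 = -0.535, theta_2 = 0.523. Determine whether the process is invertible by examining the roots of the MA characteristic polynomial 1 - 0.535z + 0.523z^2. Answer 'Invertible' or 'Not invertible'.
\text{Invertible}

The MA(q) characteristic polynomial is P(z) = 1 - 0.535z + 0.523z^2.
Invertibility requires all roots to lie outside the unit circle, i.e. |z| > 1 for every root.
Set 1 + (-0.535) z + (0.523) z^2 = 0, i.e. a z^2 + b z + c = 0 with a = 0.523, b = -0.535, c = 1.
Discriminant D = b^2 - 4ac = (-0.535)^2 - 4*(0.523)*1 = 0.286225 - (2.092) = -1.805775.
D < 0, so the roots are the complex-conjugate pair z = (-b +/- i sqrt(-D)) / (2a) = 0.5115 +/- 1.2847i.
For a conjugate pair |z|^2 = z * conj(z) = (product of roots) = c/a = 1/(0.523) = 1.912046, so |z| = sqrt(1.912046) = 1.3828 for both roots.
Moduli of all roots: 1.3828, 1.3828.
All moduli strictly greater than 1? Yes.
Verdict: Invertible.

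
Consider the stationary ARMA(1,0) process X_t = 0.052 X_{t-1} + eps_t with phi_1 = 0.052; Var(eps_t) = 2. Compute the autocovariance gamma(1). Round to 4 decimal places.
\gamma(1) = 0.1043

Multiply the model equation by X_{t-k} and take expectations. With theta_0 = psi_0 = 1 and psi_j the MA(infinity) weights, this gives
  gamma(k) - sum_i phi_i gamma(k-i) = c_k,
  c_k = sigma^2 * sum_{j=k..q} theta_j psi_{j-k}   (c_k = 0 for k > q),
using gamma(-m) = gamma(m).
Pure AR (q = 0): c_0 = sigma^2 = 2, c_k = 0 for k >= 1.
Equations for k = 0 and k = 1 (AR order 1):
  gamma(0) = phi_1 gamma(1) + c_0
  gamma(1) = phi_1 gamma(0) + c_1
Substituting the second into the first: gamma(0) (1 - phi_1^2) = c_0 + phi_1 c_1, so
  gamma(0) = c_0 / (1 - phi_1^2) = 2 / (1 - (0.052)^2) = 2 / 0.997296 = 2.005423.
  gamma(1) = phi_1 gamma(0) = (0.052)(2.005423) = 0.104282.
Therefore gamma(1) = 0.1043 (to 4 decimal places).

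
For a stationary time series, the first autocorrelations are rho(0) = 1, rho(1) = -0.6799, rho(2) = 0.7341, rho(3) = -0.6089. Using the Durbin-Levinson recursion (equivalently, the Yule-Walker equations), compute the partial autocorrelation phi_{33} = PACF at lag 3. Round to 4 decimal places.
\phi_{33} = -0.0460

The PACF at lag k is phi_{kk}, the last component of the solution
to the Yule-Walker system G_k phi = r_k where
  (G_k)_{ij} = rho(|i - j|), (r_k)_i = rho(i), i,j = 1..k.
Equivalently, Durbin-Levinson gives phi_{kk} iteratively:
  phi_{11} = rho(1)
  phi_{kk} = [rho(k) - sum_{j=1..k-1} phi_{k-1,j} rho(k-j)]
            / [1 - sum_{j=1..k-1} phi_{k-1,j} rho(j)],
  phi_{k,j} = phi_{k-1,j} - phi_{kk} phi_{k-1,k-j},  j = 1..k-1.
Step k = 1:
  phi_11 = rho(1) = -0.6799.
Step k = 2:
  phi_22 = [rho(2) - phi_11 rho(1)] / [1 - phi_11 rho(1)] = [0.7341 - (-0.6799)(-0.6799)] / [1 - (-0.6799)(-0.6799)]
         = 0.27183599 / 0.53773599 = 0.505519.
  Update: phi_21 = phi_11 - phi_22 phi_11 = -0.6799 - (0.505519)(-0.6799) = -0.336197.
Step k = 3:
  phi_33 = [rho(3) - phi_21 rho(2) - phi_22 rho(1)] / [1 - phi_21 rho(1) - phi_22 rho(2)]
    numerator   = -0.6089 - (-0.336197)(0.7341) - (0.505519)(-0.6799) = -0.01839487
    denominator = 1 - (-0.336197)(-0.6799) - (0.505519)(0.7341) = 0.40031762
  phi_33 = -0.01839487 / 0.40031762 = -0.046.
Therefore phi_{33} = -0.0460.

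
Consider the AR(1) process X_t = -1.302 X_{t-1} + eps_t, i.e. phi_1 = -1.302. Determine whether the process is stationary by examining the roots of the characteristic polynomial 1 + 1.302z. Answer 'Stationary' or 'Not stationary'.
\text{Not stationary}

The AR(p) characteristic polynomial is P(z) = 1 + 1.302z.
Stationarity requires all roots to lie outside the unit circle, i.e. |z| > 1 for every root.
This is linear in z: 1 + (1.302) z = 0  =>  z = -1/(1.302) = -0.768049,  |z| = 0.768049.
Moduli of all roots: 0.7680.
All moduli strictly greater than 1? No.
Verdict: Not stationary.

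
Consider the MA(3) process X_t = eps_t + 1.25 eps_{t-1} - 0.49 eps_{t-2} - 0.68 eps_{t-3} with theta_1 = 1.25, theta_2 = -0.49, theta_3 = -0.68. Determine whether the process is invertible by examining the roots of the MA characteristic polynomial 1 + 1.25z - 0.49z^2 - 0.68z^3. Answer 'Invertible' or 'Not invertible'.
\text{Not invertible}

The MA(q) characteristic polynomial is P(z) = 1 + 1.25z - 0.49z^2 - 0.68z^3.
Invertibility requires all roots to lie outside the unit circle, i.e. |z| > 1 for every root.
Degree 3: look for a simple real root z0 first, then factor out (1 - z/z0) and solve the remaining quadratic.
Testing z0 = -1.25: P(-1.25) = 1 + (1.25)(-1.25) + (-0.49)(-1.25)^2 + (-0.68)(-1.25)^3
  = 1 + (-1.5625) + (-0.765625) + (1.328125) = 0.  So z_0 = -1.25 is a root, |z_0| = 1.25.
Divide out the factor (1 + 0.8 z) = (1 - z/z0) (since 1/z0 = -0.8):
  P(z) = (1 + 0.8 z)(1 + (0.45) z + (-0.85) z^2)
  [check: z-coef 0.45 - (-0.8) = 1.25; z^2-coef -0.85 - (-0.8)(0.45) = -0.49; z^3-coef -(-0.8)(-0.85) = -0.68.]
Remaining roots from the quadratic factor 1 + (0.45) z + (-0.85) z^2:
  Set 1 + (0.45) z + (-0.85) z^2 = 0, i.e. a z^2 + b z + c = 0 with a = -0.85, b = 0.45, c = 1.
  Discriminant D = b^2 - 4ac = (0.45)^2 - 4*(-0.85)*1 = 0.2025 - (-3.4) = 3.6025.
  D >= 0, so the roots are real: z = (-b +/- sqrt(D)) / (2a) = (-0.45 +/- 1.898025) / (-1.7).
    z_1 = (-0.45 + 1.898025) / (-1.7) = -0.8518,   |z_1| = 0.8518.
    z_2 = (-0.45 - 1.898025) / (-1.7) = 1.3812,   |z_2| = 1.3812.
Moduli of all roots: 1.2500, 0.8518, 1.3812.
All moduli strictly greater than 1? No.
Verdict: Not invertible.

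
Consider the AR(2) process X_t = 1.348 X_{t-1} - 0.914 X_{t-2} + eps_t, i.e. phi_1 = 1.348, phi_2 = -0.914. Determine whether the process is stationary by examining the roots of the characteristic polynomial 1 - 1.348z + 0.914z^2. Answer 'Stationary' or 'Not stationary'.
\text{Stationary}

The AR(p) characteristic polynomial is P(z) = 1 - 1.348z + 0.914z^2.
Stationarity requires all roots to lie outside the unit circle, i.e. |z| > 1 for every root.
Set 1 + (-1.348) z + (0.914) z^2 = 0, i.e. a z^2 + b z + c = 0 with a = 0.914, b = -1.348, c = 1.
Discriminant D = b^2 - 4ac = (-1.348)^2 - 4*(0.914)*1 = 1.817104 - (3.656) = -1.838896.
D < 0, so the roots are the complex-conjugate pair z = (-b +/- i sqrt(-D)) / (2a) = 0.7374 +/- 0.7418i.
For a conjugate pair |z|^2 = z * conj(z) = (product of roots) = c/a = 1/(0.914) = 1.094092, so |z| = sqrt(1.094092) = 1.046 for both roots.
Moduli of all roots: 1.0460, 1.0460.
All moduli strictly greater than 1? Yes.
Verdict: Stationary.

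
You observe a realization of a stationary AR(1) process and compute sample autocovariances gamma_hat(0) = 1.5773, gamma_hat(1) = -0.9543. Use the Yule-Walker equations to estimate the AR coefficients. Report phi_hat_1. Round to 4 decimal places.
\hat\phi_{1} = -0.6050

The Yule-Walker equations for an AR(p) process read, in matrix form,
  Gamma_p phi = r_p,   with   (Gamma_p)_{ij} = gamma(|i - j|),
                       (r_p)_i = gamma(i),   i,j = 1..p.
Substitute the sample gammas (Toeplitz matrix and right-hand side of size 1):
  Gamma_p = [[1.5773]]
  r_p     = [-0.9543]
With p = 1 this is the single equation gamma(0) phi_1 = gamma(1):
  phi_hat_1 = gamma(1) / gamma(0) = -0.9543 / 1.5773 = -0.6050.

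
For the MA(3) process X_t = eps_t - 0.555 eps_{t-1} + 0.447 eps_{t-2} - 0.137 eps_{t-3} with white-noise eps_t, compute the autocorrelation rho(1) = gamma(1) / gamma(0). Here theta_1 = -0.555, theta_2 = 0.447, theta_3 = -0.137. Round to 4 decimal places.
\rho(1) = -0.5662

For an MA(q) process with theta_0 = 1, the autocovariance is
  gamma(k) = sigma^2 * sum_{i=0..q-k} theta_i * theta_{i+k},
and rho(k) = gamma(k) / gamma(0). Sigma^2 cancels.
  numerator   = (1)*(-0.555) + (-0.555)*(0.447) + (0.447)*(-0.137) = -0.864324.
  denominator = (1)^2 + (-0.555)^2 + (0.447)^2 + (-0.137)^2 = 1.526603.
  rho(1) = -0.864324 / 1.526603 = -0.5662.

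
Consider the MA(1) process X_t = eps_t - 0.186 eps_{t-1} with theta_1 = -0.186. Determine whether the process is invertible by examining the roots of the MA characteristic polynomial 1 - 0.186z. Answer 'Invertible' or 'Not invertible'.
\text{Invertible}

The MA(q) characteristic polynomial is P(z) = 1 - 0.186z.
Invertibility requires all roots to lie outside the unit circle, i.e. |z| > 1 for every root.
This is linear in z: 1 + (-0.186) z = 0  =>  z = -1/(-0.186) = 5.376344,  |z| = 5.376344.
Moduli of all roots: 5.3763.
All moduli strictly greater than 1? Yes.
Verdict: Invertible.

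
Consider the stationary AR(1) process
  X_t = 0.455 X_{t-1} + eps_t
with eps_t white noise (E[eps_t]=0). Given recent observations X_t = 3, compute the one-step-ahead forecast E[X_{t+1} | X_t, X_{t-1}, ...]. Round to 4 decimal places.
E[X_{t+1} \mid \mathcal F_t] = 1.3650

For an AR(p) model X_t = c + sum_i phi_i X_{t-i} + eps_t, the
one-step-ahead conditional mean is
  E[X_{t+1} | X_t, ...] = c + sum_i phi_i X_{t+1-i}.
Substitute known values:
  E[X_{t+1} | ...] = (0.455) * (3)
                   = 1.3650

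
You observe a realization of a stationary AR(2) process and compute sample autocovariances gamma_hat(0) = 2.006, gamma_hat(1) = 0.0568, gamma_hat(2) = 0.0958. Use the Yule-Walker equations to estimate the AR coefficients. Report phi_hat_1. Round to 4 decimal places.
\hat\phi_{1} = 0.0270

The Yule-Walker equations for an AR(p) process read, in matrix form,
  Gamma_p phi = r_p,   with   (Gamma_p)_{ij} = gamma(|i - j|),
                       (r_p)_i = gamma(i),   i,j = 1..p.
Substitute the sample gammas (Toeplitz matrix and right-hand side of size 2):
  Gamma_p = [[2.006, 0.0568], [0.0568, 2.006]]
  r_p     = [0.0568, 0.0958]
Written out:
  2.006 phi_1 + 0.0568 phi_2 = 0.0568
  0.0568 phi_1 + 2.006 phi_2 = 0.0958
Solve by Cramer's rule:
  det = gamma(0)^2 - gamma(1)^2 = (2.006)^2 - (0.0568)^2 = 4.024036 - 0.00322624 = 4.02080976
  phi_hat_1 = [gamma(1) gamma(0) - gamma(1) gamma(2)] / det = [(0.0568)(2.006) - (0.0568)(0.0958)] / 4.02080976 = 0.10849936 / 4.02080976 = 0.027
  phi_hat_2 = [gamma(0) gamma(2) - gamma(1)^2] / det = [(2.006)(0.0958) - (0.0568)^2] / 4.02080976 = 0.18894856 / 4.02080976 = 0.047
So phi_hat = [0.0270, 0.0470].
Therefore phi_hat_1 = 0.0270.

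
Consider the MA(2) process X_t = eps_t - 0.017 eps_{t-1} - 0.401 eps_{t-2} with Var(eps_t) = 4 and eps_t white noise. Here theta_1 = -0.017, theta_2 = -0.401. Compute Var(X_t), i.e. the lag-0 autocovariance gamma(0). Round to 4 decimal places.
\gamma(0) = 4.6444

For an MA(q) process X_t = eps_t + sum_i theta_i eps_{t-i} with
Var(eps_t) = sigma^2, the variance is
  gamma(0) = sigma^2 * (1 + sum_i theta_i^2).
  sum_i theta_i^2 = (-0.017)^2 + (-0.401)^2 = 0.000289 + 0.160801 = 0.16109.
  gamma(0) = 4 * (1 + 0.16109) = 4 * 1.16109 = 4.64436, which rounds to 4.6444.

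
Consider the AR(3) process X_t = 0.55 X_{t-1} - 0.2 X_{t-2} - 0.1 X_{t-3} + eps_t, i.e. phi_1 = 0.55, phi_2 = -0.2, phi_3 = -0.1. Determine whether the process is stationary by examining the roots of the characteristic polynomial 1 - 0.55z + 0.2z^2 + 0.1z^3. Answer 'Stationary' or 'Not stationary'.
\text{Stationary}

The AR(p) characteristic polynomial is P(z) = 1 - 0.55z + 0.2z^2 + 0.1z^3.
Stationarity requires all roots to lie outside the unit circle, i.e. |z| > 1 for every root.
Degree 3: look for a simple real root z0 first, then factor out (1 - z/z0) and solve the remaining quadratic.
Testing z0 = -4: P(-4) = 1 + (-0.55)(-4) + (0.2)(-4)^2 + (0.1)(-4)^3
  = 1 + (2.2) + (3.2) + (-6.4) = 0.  So z_0 = -4 is a root, |z_0| = 4.
Divide out the factor (1 + 0.25 z) = (1 - z/z0) (since 1/z0 = -0.25):
  P(z) = (1 + 0.25 z)(1 + (-0.8) z + (0.4) z^2)
  [check: z-coef -0.8 - (-0.25) = -0.55; z^2-coef 0.4 - (-0.25)(-0.8) = 0.2; z^3-coef -(-0.25)(0.4) = 0.1.]
Remaining roots from the quadratic factor 1 + (-0.8) z + (0.4) z^2:
  Set 1 + (-0.8) z + (0.4) z^2 = 0, i.e. a z^2 + b z + c = 0 with a = 0.4, b = -0.8, c = 1.
  Discriminant D = b^2 - 4ac = (-0.8)^2 - 4*(0.4)*1 = 0.64 - (1.6) = -0.96.
  D < 0, so the roots are the complex-conjugate pair z = (-b +/- i sqrt(-D)) / (2a) = 1 +/- 1.2247i.
  For a conjugate pair |z|^2 = z * conj(z) = (product of roots) = c/a = 1/(0.4) = 2.5, so |z| = sqrt(2.5) = 1.5811 for both roots.
Moduli of all roots: 4.0000, 1.5811, 1.5811.
All moduli strictly greater than 1? Yes.
Verdict: Stationary.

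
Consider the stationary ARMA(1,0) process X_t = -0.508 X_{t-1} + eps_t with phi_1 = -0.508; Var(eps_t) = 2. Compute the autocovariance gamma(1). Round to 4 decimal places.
\gamma(1) = -1.3694

Multiply the model equation by X_{t-k} and take expectations. With theta_0 = psi_0 = 1 and psi_j the MA(infinity) weights, this gives
  gamma(k) - sum_i phi_i gamma(k-i) = c_k,
  c_k = sigma^2 * sum_{j=k..q} theta_j psi_{j-k}   (c_k = 0 for k > q),
using gamma(-m) = gamma(m).
Pure AR (q = 0): c_0 = sigma^2 = 2, c_k = 0 for k >= 1.
Equations for k = 0 and k = 1 (AR order 1):
  gamma(0) = phi_1 gamma(1) + c_0
  gamma(1) = phi_1 gamma(0) + c_1
Substituting the second into the first: gamma(0) (1 - phi_1^2) = c_0 + phi_1 c_1, so
  gamma(0) = c_0 / (1 - phi_1^2) = 2 / (1 - (-0.508)^2) = 2 / 0.741936 = 2.69565.
  gamma(1) = phi_1 gamma(0) = (-0.508)(2.69565) = -1.36939.
Therefore gamma(1) = -1.3694 (to 4 decimal places).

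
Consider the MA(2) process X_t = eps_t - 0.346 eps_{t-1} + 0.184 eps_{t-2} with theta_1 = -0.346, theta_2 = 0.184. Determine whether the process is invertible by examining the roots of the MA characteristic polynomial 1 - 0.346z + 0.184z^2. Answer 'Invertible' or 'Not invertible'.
\text{Invertible}

The MA(q) characteristic polynomial is P(z) = 1 - 0.346z + 0.184z^2.
Invertibility requires all roots to lie outside the unit circle, i.e. |z| > 1 for every root.
Set 1 + (-0.346) z + (0.184) z^2 = 0, i.e. a z^2 + b z + c = 0 with a = 0.184, b = -0.346, c = 1.
Discriminant D = b^2 - 4ac = (-0.346)^2 - 4*(0.184)*1 = 0.119716 - (0.736) = -0.616284.
D < 0, so the roots are the complex-conjugate pair z = (-b +/- i sqrt(-D)) / (2a) = 0.9402 +/- 2.1333i.
For a conjugate pair |z|^2 = z * conj(z) = (product of roots) = c/a = 1/(0.184) = 5.434783, so |z| = sqrt(5.434783) = 2.3313 for both roots.
Moduli of all roots: 2.3313, 2.3313.
All moduli strictly greater than 1? Yes.
Verdict: Invertible.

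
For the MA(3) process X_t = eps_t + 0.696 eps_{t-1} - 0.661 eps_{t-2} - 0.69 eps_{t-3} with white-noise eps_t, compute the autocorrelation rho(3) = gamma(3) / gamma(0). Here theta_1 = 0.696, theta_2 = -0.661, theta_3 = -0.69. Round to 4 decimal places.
\rho(3) = -0.2878

For an MA(q) process with theta_0 = 1, the autocovariance is
  gamma(k) = sigma^2 * sum_{i=0..q-k} theta_i * theta_{i+k},
and rho(k) = gamma(k) / gamma(0). Sigma^2 cancels.
  numerator   = (1)*(-0.69) = -0.69.
  denominator = (1)^2 + (0.696)^2 + (-0.661)^2 + (-0.69)^2 = 2.397437.
  rho(3) = -0.69 / 2.397437 = -0.2878.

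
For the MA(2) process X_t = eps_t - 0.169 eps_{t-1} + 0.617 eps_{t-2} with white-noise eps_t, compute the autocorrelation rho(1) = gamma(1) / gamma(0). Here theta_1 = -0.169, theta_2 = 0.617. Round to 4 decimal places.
\rho(1) = -0.1939

For an MA(q) process with theta_0 = 1, the autocovariance is
  gamma(k) = sigma^2 * sum_{i=0..q-k} theta_i * theta_{i+k},
and rho(k) = gamma(k) / gamma(0). Sigma^2 cancels.
  numerator   = (1)*(-0.169) + (-0.169)*(0.617) = -0.273273.
  denominator = (1)^2 + (-0.169)^2 + (0.617)^2 = 1.40925.
  rho(1) = -0.273273 / 1.40925 = -0.1939.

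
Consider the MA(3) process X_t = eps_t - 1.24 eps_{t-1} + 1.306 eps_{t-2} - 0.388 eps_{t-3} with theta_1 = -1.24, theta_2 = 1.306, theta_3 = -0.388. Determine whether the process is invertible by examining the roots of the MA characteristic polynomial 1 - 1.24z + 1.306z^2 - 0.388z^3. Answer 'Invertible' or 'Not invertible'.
\text{Invertible}

The MA(q) characteristic polynomial is P(z) = 1 - 1.24z + 1.306z^2 - 0.388z^3.
Invertibility requires all roots to lie outside the unit circle, i.e. |z| > 1 for every root.
Degree 3: look for a simple real root z0 first, then factor out (1 - z/z0) and solve the remaining quadratic.
Testing z0 = 2.5: P(2.5) = 1 + (-1.24)(2.5) + (1.306)(2.5)^2 + (-0.388)(2.5)^3
  = 1 + (-3.1) + (8.1625) + (-6.0625) = 0.  So z_0 = 2.5 is a root, |z_0| = 2.5.
Divide out the factor (1 - 0.4 z) = (1 - z/z0) (since 1/z0 = 0.4):
  P(z) = (1 - 0.4 z)(1 + (-0.84) z + (0.97) z^2)
  [check: z-coef -0.84 - (0.4) = -1.24; z^2-coef 0.97 - (0.4)(-0.84) = 1.306; z^3-coef -(0.4)(0.97) = -0.388.]
Remaining roots from the quadratic factor 1 + (-0.84) z + (0.97) z^2:
  Set 1 + (-0.84) z + (0.97) z^2 = 0, i.e. a z^2 + b z + c = 0 with a = 0.97, b = -0.84, c = 1.
  Discriminant D = b^2 - 4ac = (-0.84)^2 - 4*(0.97)*1 = 0.7056 - (3.88) = -3.1744.
  D < 0, so the roots are the complex-conjugate pair z = (-b +/- i sqrt(-D)) / (2a) = 0.433 +/- 0.9184i.
  For a conjugate pair |z|^2 = z * conj(z) = (product of roots) = c/a = 1/(0.97) = 1.030928, so |z| = sqrt(1.030928) = 1.0153 for both roots.
Moduli of all roots: 2.5000, 1.0153, 1.0153.
All moduli strictly greater than 1? Yes.
Verdict: Invertible.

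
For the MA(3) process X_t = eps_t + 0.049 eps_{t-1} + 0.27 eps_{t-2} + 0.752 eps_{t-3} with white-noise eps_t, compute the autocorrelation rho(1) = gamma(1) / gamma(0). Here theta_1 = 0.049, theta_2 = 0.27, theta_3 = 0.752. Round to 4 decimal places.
\rho(1) = 0.1617

For an MA(q) process with theta_0 = 1, the autocovariance is
  gamma(k) = sigma^2 * sum_{i=0..q-k} theta_i * theta_{i+k},
and rho(k) = gamma(k) / gamma(0). Sigma^2 cancels.
  numerator   = (1)*(0.049) + (0.049)*(0.27) + (0.27)*(0.752) = 0.26527.
  denominator = (1)^2 + (0.049)^2 + (0.27)^2 + (0.752)^2 = 1.640805.
  rho(1) = 0.26527 / 1.640805 = 0.1617.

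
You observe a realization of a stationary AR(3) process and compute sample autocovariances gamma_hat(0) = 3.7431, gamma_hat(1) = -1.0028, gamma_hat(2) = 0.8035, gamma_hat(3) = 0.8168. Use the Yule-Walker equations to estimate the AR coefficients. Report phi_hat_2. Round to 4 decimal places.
\hat\phi_{2} = 0.2310

The Yule-Walker equations for an AR(p) process read, in matrix form,
  Gamma_p phi = r_p,   with   (Gamma_p)_{ij} = gamma(|i - j|),
                       (r_p)_i = gamma(i),   i,j = 1..p.
Substitute the sample gammas (Toeplitz matrix and right-hand side of size 3):
  Gamma_p = [[3.7431, -1.0028, 0.8035], [-1.0028, 3.7431, -1.0028], [0.8035, -1.0028, 3.7431]]
  r_p     = [-1.0028, 0.8035, 0.8168]
Written out (R1..R3):
  (R1) 3.7431 phi_1 - 1.0028 phi_2 + 0.8035 phi_3 = -1.0028
  (R2) -1.0028 phi_1 + 3.7431 phi_2 - 1.0028 phi_3 = 0.8035
  (R3) 0.8035 phi_1 - 1.0028 phi_2 + 3.7431 phi_3 = 0.8168
Gaussian elimination:
  R2 <- R2 - (-1.0028/3.7431) R1 = R2 - (-0.267906) R1:  3.474444 phi_2 - 0.787537 phi_3 = 0.534844
  R3 <- R3 - (0.8035/3.7431) R1 = R3 - (0.214662) R1:  -0.787537 phi_2 + 3.570619 phi_3 = 1.032063
  R3 <- R3 - (-0.787537/3.474444) R2 = R3 - (-0.226666) R2:  3.392112 phi_3 = 1.153293
Back-substitution:
  phi_hat_3 = 1.153293 / 3.392112 = 0.339993
  phi_hat_2 = (0.534844 - (-0.787537)(0.339993)) / 3.474444 = 0.231001
  phi_hat_1 = (-1.0028 - (-1.0028)(0.231001) - (0.8035)(0.339993)) / 3.7431 = -0.279003
So phi_hat = [-0.2790, 0.2310, 0.3400].
Therefore phi_hat_2 = 0.2310.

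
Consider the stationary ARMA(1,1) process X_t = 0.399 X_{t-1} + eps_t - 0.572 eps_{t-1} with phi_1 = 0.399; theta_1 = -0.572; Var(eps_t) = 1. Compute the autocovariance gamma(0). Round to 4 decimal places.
\gamma(0) = 1.0356

Multiply the model equation by X_{t-k} and take expectations. With theta_0 = psi_0 = 1 and psi_j the MA(infinity) weights, this gives
  gamma(k) - sum_i phi_i gamma(k-i) = c_k,
  c_k = sigma^2 * sum_{j=k..q} theta_j psi_{j-k}   (c_k = 0 for k > q),
using gamma(-m) = gamma(m).
psi-weights needed (psi_j = theta_j + sum_i phi_i psi_{j-i}):
  psi_1 = theta_1 + phi_1 = -0.572 + (0.399) = -0.173
Right-hand sides:
  c_0 = sigma^2 (1 + theta_1 psi_1) = 1 * (1 + (-0.572)(-0.173)) = 1 * 1.098956 = 1.098956
  c_1 = sigma^2 theta_1 = 1 * (-0.572) = -0.572
  c_2 = 0
Equations for k = 0 and k = 1 (AR order 1):
  gamma(0) = phi_1 gamma(1) + c_0
  gamma(1) = phi_1 gamma(0) + c_1
Substituting the second into the first: gamma(0) (1 - phi_1^2) = c_0 + phi_1 c_1, so
  gamma(0) = (c_0 + phi_1 c_1) / (1 - phi_1^2) = (1.098956 + (0.399)(-0.572)) / (1 - (0.399)^2) = 0.870728 / 0.840799 = 1.035596.
Therefore gamma(0) = 1.0356 (to 4 decimal places).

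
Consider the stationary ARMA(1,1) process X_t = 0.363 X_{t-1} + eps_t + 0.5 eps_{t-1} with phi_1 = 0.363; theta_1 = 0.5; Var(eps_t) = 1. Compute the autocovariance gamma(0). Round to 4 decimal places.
\gamma(0) = 1.8578

Multiply the model equation by X_{t-k} and take expectations. With theta_0 = psi_0 = 1 and psi_j the MA(infinity) weights, this gives
  gamma(k) - sum_i phi_i gamma(k-i) = c_k,
  c_k = sigma^2 * sum_{j=k..q} theta_j psi_{j-k}   (c_k = 0 for k > q),
using gamma(-m) = gamma(m).
psi-weights needed (psi_j = theta_j + sum_i phi_i psi_{j-i}):
  psi_1 = theta_1 + phi_1 = 0.5 + (0.363) = 0.863
Right-hand sides:
  c_0 = sigma^2 (1 + theta_1 psi_1) = 1 * (1 + (0.5)(0.863)) = 1 * 1.4315 = 1.4315
  c_1 = sigma^2 theta_1 = 1 * (0.5) = 0.5
  c_2 = 0
Equations for k = 0 and k = 1 (AR order 1):
  gamma(0) = phi_1 gamma(1) + c_0
  gamma(1) = phi_1 gamma(0) + c_1
Substituting the second into the first: gamma(0) (1 - phi_1^2) = c_0 + phi_1 c_1, so
  gamma(0) = (c_0 + phi_1 c_1) / (1 - phi_1^2) = (1.4315 + (0.363)(0.5)) / (1 - (0.363)^2) = 1.613 / 0.868231 = 1.857801.
Therefore gamma(0) = 1.8578 (to 4 decimal places).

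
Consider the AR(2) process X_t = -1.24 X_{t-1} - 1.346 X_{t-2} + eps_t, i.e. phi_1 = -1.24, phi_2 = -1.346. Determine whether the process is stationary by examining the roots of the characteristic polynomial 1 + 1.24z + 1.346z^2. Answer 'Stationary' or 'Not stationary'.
\text{Not stationary}

The AR(p) characteristic polynomial is P(z) = 1 + 1.24z + 1.346z^2.
Stationarity requires all roots to lie outside the unit circle, i.e. |z| > 1 for every root.
Set 1 + (1.24) z + (1.346) z^2 = 0, i.e. a z^2 + b z + c = 0 with a = 1.346, b = 1.24, c = 1.
Discriminant D = b^2 - 4ac = (1.24)^2 - 4*(1.346)*1 = 1.5376 - (5.384) = -3.8464.
D < 0, so the roots are the complex-conjugate pair z = (-b +/- i sqrt(-D)) / (2a) = -0.4606 +/- 0.7285i.
For a conjugate pair |z|^2 = z * conj(z) = (product of roots) = c/a = 1/(1.346) = 0.742942, so |z| = sqrt(0.742942) = 0.8619 for both roots.
Moduli of all roots: 0.8619, 0.8619.
All moduli strictly greater than 1? No.
Verdict: Not stationary.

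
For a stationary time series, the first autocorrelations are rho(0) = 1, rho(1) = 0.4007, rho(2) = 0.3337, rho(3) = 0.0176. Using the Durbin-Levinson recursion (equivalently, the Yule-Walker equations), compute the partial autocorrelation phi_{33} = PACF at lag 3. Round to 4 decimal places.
\phi_{33} = -0.2130

The PACF at lag k is phi_{kk}, the last component of the solution
to the Yule-Walker system G_k phi = r_k where
  (G_k)_{ij} = rho(|i - j|), (r_k)_i = rho(i), i,j = 1..k.
Equivalently, Durbin-Levinson gives phi_{kk} iteratively:
  phi_{11} = rho(1)
  phi_{kk} = [rho(k) - sum_{j=1..k-1} phi_{k-1,j} rho(k-j)]
            / [1 - sum_{j=1..k-1} phi_{k-1,j} rho(j)],
  phi_{k,j} = phi_{k-1,j} - phi_{kk} phi_{k-1,k-j},  j = 1..k-1.
Step k = 1:
  phi_11 = rho(1) = 0.4007.
Step k = 2:
  phi_22 = [rho(2) - phi_11 rho(1)] / [1 - phi_11 rho(1)] = [0.3337 - (0.4007)(0.4007)] / [1 - (0.4007)(0.4007)]
         = 0.17313951 / 0.83943951 = 0.206256.
  Update: phi_21 = phi_11 - phi_22 phi_11 = 0.4007 - (0.206256)(0.4007) = 0.318053.
Step k = 3:
  phi_33 = [rho(3) - phi_21 rho(2) - phi_22 rho(1)] / [1 - phi_21 rho(1) - phi_22 rho(2)]
    numerator   = 0.0176 - (0.318053)(0.3337) - (0.206256)(0.4007) = -0.17118116
    denominator = 1 - (0.318053)(0.4007) - (0.206256)(0.3337) = 0.80372843
  phi_33 = -0.17118116 / 0.80372843 = -0.213.
Therefore phi_{33} = -0.2130.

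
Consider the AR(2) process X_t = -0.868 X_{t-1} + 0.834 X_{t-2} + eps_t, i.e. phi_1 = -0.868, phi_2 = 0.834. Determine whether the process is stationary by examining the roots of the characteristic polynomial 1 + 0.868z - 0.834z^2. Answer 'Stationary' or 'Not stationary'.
\text{Not stationary}

The AR(p) characteristic polynomial is P(z) = 1 + 0.868z - 0.834z^2.
Stationarity requires all roots to lie outside the unit circle, i.e. |z| > 1 for every root.
Set 1 + (0.868) z + (-0.834) z^2 = 0, i.e. a z^2 + b z + c = 0 with a = -0.834, b = 0.868, c = 1.
Discriminant D = b^2 - 4ac = (0.868)^2 - 4*(-0.834)*1 = 0.753424 - (-3.336) = 4.089424.
D >= 0, so the roots are real: z = (-b +/- sqrt(D)) / (2a) = (-0.868 +/- 2.022232) / (-1.668).
  z_1 = (-0.868 + 2.022232) / (-1.668) = -0.692,   |z_1| = 0.692.
  z_2 = (-0.868 - 2.022232) / (-1.668) = 1.7328,   |z_2| = 1.7328.
Moduli of all roots: 0.6920, 1.7328.
All moduli strictly greater than 1? No.
Verdict: Not stationary.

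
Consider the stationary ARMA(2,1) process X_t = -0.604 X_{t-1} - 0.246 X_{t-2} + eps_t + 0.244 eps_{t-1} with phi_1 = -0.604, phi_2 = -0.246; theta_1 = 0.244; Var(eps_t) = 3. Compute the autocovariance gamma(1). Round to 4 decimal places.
\gamma(1) = -1.0777

Multiply the model equation by X_{t-k} and take expectations. With theta_0 = psi_0 = 1 and psi_j the MA(infinity) weights, this gives
  gamma(k) - sum_i phi_i gamma(k-i) = c_k,
  c_k = sigma^2 * sum_{j=k..q} theta_j psi_{j-k}   (c_k = 0 for k > q),
using gamma(-m) = gamma(m).
psi-weights needed (psi_j = theta_j + sum_i phi_i psi_{j-i}):
  psi_1 = theta_1 + phi_1 = 0.244 + (-0.604) = -0.36
Right-hand sides:
  c_0 = sigma^2 (1 + theta_1 psi_1) = 3 * (1 + (0.244)(-0.36)) = 3 * 0.91216 = 2.73648
  c_1 = sigma^2 theta_1 = 3 * (0.244) = 0.732
  c_2 = 0
Equations for k = 0, 1, 2 (AR order 2, c_2 = 0):
  (E0) gamma(0) = phi_1 gamma(1) + phi_2 gamma(2) + c_0
  (E1) gamma(1) = phi_1 gamma(0) + phi_2 gamma(1) + c_1
  (E2) gamma(2) = phi_1 gamma(1) + phi_2 gamma(0)
From (E1): gamma(1) = A gamma(0) + B with
  A = phi_1 / (1 - phi_2) = -0.604 / 1.246 = -0.484751,   B = c_1 / (1 - phi_2) = 0.732 / 1.246 = 0.58748.
Insert (E2) into (E0): gamma(0) (1 - phi_2^2) = phi_1 (1 + phi_2) gamma(1) + c_0.
  phi_1 (1 + phi_2) = (-0.604)(0.754) = -0.455416,   1 - phi_2^2 = 0.939484.
Replace gamma(1) by A gamma(0) + B and collect gamma(0):
  gamma(0) [0.939484 - (-0.455416)(-0.484751)] = (-0.455416)(0.58748) + 2.73648
  gamma(0) * 0.718721 = 2.468932
  gamma(0) = 2.468932 / 0.718721 = 3.435177.
  gamma(1) = A gamma(0) + B = (-0.484751)(3.435177) + (0.58748) = -1.077726.
Therefore gamma(1) = -1.0777 (to 4 decimal places).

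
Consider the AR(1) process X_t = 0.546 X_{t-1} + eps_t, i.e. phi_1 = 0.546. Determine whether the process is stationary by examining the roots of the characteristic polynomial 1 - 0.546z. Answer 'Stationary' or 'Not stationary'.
\text{Stationary}

The AR(p) characteristic polynomial is P(z) = 1 - 0.546z.
Stationarity requires all roots to lie outside the unit circle, i.e. |z| > 1 for every root.
This is linear in z: 1 + (-0.546) z = 0  =>  z = -1/(-0.546) = 1.831502,  |z| = 1.831502.
Moduli of all roots: 1.8315.
All moduli strictly greater than 1? Yes.
Verdict: Stationary.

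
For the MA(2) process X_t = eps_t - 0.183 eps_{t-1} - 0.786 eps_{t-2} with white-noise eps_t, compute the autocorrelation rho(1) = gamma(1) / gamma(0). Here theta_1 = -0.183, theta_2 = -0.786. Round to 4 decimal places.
\rho(1) = -0.0237

For an MA(q) process with theta_0 = 1, the autocovariance is
  gamma(k) = sigma^2 * sum_{i=0..q-k} theta_i * theta_{i+k},
and rho(k) = gamma(k) / gamma(0). Sigma^2 cancels.
  numerator   = (1)*(-0.183) + (-0.183)*(-0.786) = -0.039162.
  denominator = (1)^2 + (-0.183)^2 + (-0.786)^2 = 1.651285.
  rho(1) = -0.039162 / 1.651285 = -0.0237.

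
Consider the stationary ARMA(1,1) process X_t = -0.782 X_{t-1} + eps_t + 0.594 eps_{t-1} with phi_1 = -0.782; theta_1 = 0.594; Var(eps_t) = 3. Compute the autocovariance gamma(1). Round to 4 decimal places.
\gamma(1) = -0.7774

Multiply the model equation by X_{t-k} and take expectations. With theta_0 = psi_0 = 1 and psi_j the MA(infinity) weights, this gives
  gamma(k) - sum_i phi_i gamma(k-i) = c_k,
  c_k = sigma^2 * sum_{j=k..q} theta_j psi_{j-k}   (c_k = 0 for k > q),
using gamma(-m) = gamma(m).
psi-weights needed (psi_j = theta_j + sum_i phi_i psi_{j-i}):
  psi_1 = theta_1 + phi_1 = 0.594 + (-0.782) = -0.188
Right-hand sides:
  c_0 = sigma^2 (1 + theta_1 psi_1) = 3 * (1 + (0.594)(-0.188)) = 3 * 0.888328 = 2.664984
  c_1 = sigma^2 theta_1 = 3 * (0.594) = 1.782
  c_2 = 0
Equations for k = 0 and k = 1 (AR order 1):
  gamma(0) = phi_1 gamma(1) + c_0
  gamma(1) = phi_1 gamma(0) + c_1
Substituting the second into the first: gamma(0) (1 - phi_1^2) = c_0 + phi_1 c_1, so
  gamma(0) = (c_0 + phi_1 c_1) / (1 - phi_1^2) = (2.664984 + (-0.782)(1.782)) / (1 - (-0.782)^2) = 1.27146 / 0.388476 = 3.272944.
  gamma(1) = phi_1 gamma(0) + c_1 = (-0.782)(3.272944) + (1.782) = -0.777442.
Therefore gamma(1) = -0.7774 (to 4 decimal places).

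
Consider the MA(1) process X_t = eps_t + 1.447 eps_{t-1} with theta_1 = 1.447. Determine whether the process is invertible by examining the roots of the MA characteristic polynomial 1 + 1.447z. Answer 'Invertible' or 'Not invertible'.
\text{Not invertible}

The MA(q) characteristic polynomial is P(z) = 1 + 1.447z.
Invertibility requires all roots to lie outside the unit circle, i.e. |z| > 1 for every root.
This is linear in z: 1 + (1.447) z = 0  =>  z = -1/(1.447) = -0.691085,  |z| = 0.691085.
Moduli of all roots: 0.6911.
All moduli strictly greater than 1? No.
Verdict: Not invertible.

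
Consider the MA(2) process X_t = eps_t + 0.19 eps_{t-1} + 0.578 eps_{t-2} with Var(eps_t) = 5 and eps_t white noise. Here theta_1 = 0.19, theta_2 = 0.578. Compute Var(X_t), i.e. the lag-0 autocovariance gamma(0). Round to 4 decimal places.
\gamma(0) = 6.8509

For an MA(q) process X_t = eps_t + sum_i theta_i eps_{t-i} with
Var(eps_t) = sigma^2, the variance is
  gamma(0) = sigma^2 * (1 + sum_i theta_i^2).
  sum_i theta_i^2 = (0.19)^2 + (0.578)^2 = 0.0361 + 0.334084 = 0.370184.
  gamma(0) = 5 * (1 + 0.370184) = 5 * 1.370184 = 6.85092, which rounds to 6.8509.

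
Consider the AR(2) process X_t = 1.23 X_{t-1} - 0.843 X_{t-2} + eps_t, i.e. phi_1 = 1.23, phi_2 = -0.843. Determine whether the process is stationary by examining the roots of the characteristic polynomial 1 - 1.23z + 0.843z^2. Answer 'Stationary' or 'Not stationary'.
\text{Stationary}

The AR(p) characteristic polynomial is P(z) = 1 - 1.23z + 0.843z^2.
Stationarity requires all roots to lie outside the unit circle, i.e. |z| > 1 for every root.
Set 1 + (-1.23) z + (0.843) z^2 = 0, i.e. a z^2 + b z + c = 0 with a = 0.843, b = -1.23, c = 1.
Discriminant D = b^2 - 4ac = (-1.23)^2 - 4*(0.843)*1 = 1.5129 - (3.372) = -1.8591.
D < 0, so the roots are the complex-conjugate pair z = (-b +/- i sqrt(-D)) / (2a) = 0.7295 +/- 0.8087i.
For a conjugate pair |z|^2 = z * conj(z) = (product of roots) = c/a = 1/(0.843) = 1.18624, so |z| = sqrt(1.18624) = 1.0891 for both roots.
Moduli of all roots: 1.0891, 1.0891.
All moduli strictly greater than 1? Yes.
Verdict: Stationary.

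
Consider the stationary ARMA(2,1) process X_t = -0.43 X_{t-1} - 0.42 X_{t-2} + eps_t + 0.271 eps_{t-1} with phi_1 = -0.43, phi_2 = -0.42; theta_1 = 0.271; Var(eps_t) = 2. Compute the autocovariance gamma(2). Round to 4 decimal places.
\gamma(2) = -0.8686

Multiply the model equation by X_{t-k} and take expectations. With theta_0 = psi_0 = 1 and psi_j the MA(infinity) weights, this gives
  gamma(k) - sum_i phi_i gamma(k-i) = c_k,
  c_k = sigma^2 * sum_{j=k..q} theta_j psi_{j-k}   (c_k = 0 for k > q),
using gamma(-m) = gamma(m).
psi-weights needed (psi_j = theta_j + sum_i phi_i psi_{j-i}):
  psi_1 = theta_1 + phi_1 = 0.271 + (-0.43) = -0.159
Right-hand sides:
  c_0 = sigma^2 (1 + theta_1 psi_1) = 2 * (1 + (0.271)(-0.159)) = 2 * 0.956911 = 1.913822
  c_1 = sigma^2 theta_1 = 2 * (0.271) = 0.542
  c_2 = 0
Equations for k = 0, 1, 2 (AR order 2, c_2 = 0):
  (E0) gamma(0) = phi_1 gamma(1) + phi_2 gamma(2) + c_0
  (E1) gamma(1) = phi_1 gamma(0) + phi_2 gamma(1) + c_1
  (E2) gamma(2) = phi_1 gamma(1) + phi_2 gamma(0)
From (E1): gamma(1) = A gamma(0) + B with
  A = phi_1 / (1 - phi_2) = -0.43 / 1.42 = -0.302817,   B = c_1 / (1 - phi_2) = 0.542 / 1.42 = 0.38169.
Insert (E2) into (E0): gamma(0) (1 - phi_2^2) = phi_1 (1 + phi_2) gamma(1) + c_0.
  phi_1 (1 + phi_2) = (-0.43)(0.58) = -0.2494,   1 - phi_2^2 = 0.8236.
Replace gamma(1) by A gamma(0) + B and collect gamma(0):
  gamma(0) [0.8236 - (-0.2494)(-0.302817)] = (-0.2494)(0.38169) + 1.913822
  gamma(0) * 0.748077 = 1.818628
  gamma(0) = 1.818628 / 0.748077 = 2.43107.
  gamma(1) = A gamma(0) + B = (-0.302817)(2.43107) + (0.38169) = -0.354479.
  gamma(2) = phi_1 gamma(1) + phi_2 gamma(0) = (-0.43)(-0.354479) + (-0.42)(2.43107) = -0.868623.
Therefore gamma(2) = -0.8686 (to 4 decimal places).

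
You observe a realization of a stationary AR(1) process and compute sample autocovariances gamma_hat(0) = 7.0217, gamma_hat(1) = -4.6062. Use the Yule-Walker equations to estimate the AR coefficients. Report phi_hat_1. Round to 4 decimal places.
\hat\phi_{1} = -0.6560

The Yule-Walker equations for an AR(p) process read, in matrix form,
  Gamma_p phi = r_p,   with   (Gamma_p)_{ij} = gamma(|i - j|),
                       (r_p)_i = gamma(i),   i,j = 1..p.
Substitute the sample gammas (Toeplitz matrix and right-hand side of size 1):
  Gamma_p = [[7.0217]]
  r_p     = [-4.6062]
With p = 1 this is the single equation gamma(0) phi_1 = gamma(1):
  phi_hat_1 = gamma(1) / gamma(0) = -4.6062 / 7.0217 = -0.6560.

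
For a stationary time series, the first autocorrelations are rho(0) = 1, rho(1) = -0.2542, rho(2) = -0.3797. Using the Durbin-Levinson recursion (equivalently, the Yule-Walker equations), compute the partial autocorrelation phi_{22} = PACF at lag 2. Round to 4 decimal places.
\phi_{22} = -0.4750

The PACF at lag k is phi_{kk}, the last component of the solution
to the Yule-Walker system G_k phi = r_k where
  (G_k)_{ij} = rho(|i - j|), (r_k)_i = rho(i), i,j = 1..k.
Equivalently, Durbin-Levinson gives phi_{kk} iteratively:
  phi_{11} = rho(1)
  phi_{kk} = [rho(k) - sum_{j=1..k-1} phi_{k-1,j} rho(k-j)]
            / [1 - sum_{j=1..k-1} phi_{k-1,j} rho(j)],
  phi_{k,j} = phi_{k-1,j} - phi_{kk} phi_{k-1,k-j},  j = 1..k-1.
Step k = 1:
  phi_11 = rho(1) = -0.2542.
Step k = 2:
  phi_22 = [rho(2) - phi_11 rho(1)] / [1 - phi_11 rho(1)] = [-0.3797 - (-0.2542)(-0.2542)] / [1 - (-0.2542)(-0.2542)]
         = -0.44431764 / 0.93538236 = -0.475.
Therefore phi_{22} = -0.4750.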